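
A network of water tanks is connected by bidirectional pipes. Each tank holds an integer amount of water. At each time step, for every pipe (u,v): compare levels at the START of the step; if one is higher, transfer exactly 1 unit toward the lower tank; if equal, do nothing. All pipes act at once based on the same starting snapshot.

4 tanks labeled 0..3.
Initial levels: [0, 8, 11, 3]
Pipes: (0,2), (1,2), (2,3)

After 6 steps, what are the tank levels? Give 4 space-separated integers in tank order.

Answer: 5 5 7 5

Derivation:
Step 1: flows [2->0,2->1,2->3] -> levels [1 9 8 4]
Step 2: flows [2->0,1->2,2->3] -> levels [2 8 7 5]
Step 3: flows [2->0,1->2,2->3] -> levels [3 7 6 6]
Step 4: flows [2->0,1->2,2=3] -> levels [4 6 6 6]
Step 5: flows [2->0,1=2,2=3] -> levels [5 6 5 6]
Step 6: flows [0=2,1->2,3->2] -> levels [5 5 7 5]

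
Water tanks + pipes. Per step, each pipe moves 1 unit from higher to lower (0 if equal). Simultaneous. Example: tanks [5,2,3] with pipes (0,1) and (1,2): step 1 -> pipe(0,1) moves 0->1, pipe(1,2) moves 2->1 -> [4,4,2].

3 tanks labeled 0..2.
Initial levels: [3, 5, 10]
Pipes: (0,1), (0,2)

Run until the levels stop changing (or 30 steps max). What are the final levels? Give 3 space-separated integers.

Step 1: flows [1->0,2->0] -> levels [5 4 9]
Step 2: flows [0->1,2->0] -> levels [5 5 8]
Step 3: flows [0=1,2->0] -> levels [6 5 7]
Step 4: flows [0->1,2->0] -> levels [6 6 6]
Step 5: flows [0=1,0=2] -> levels [6 6 6]
  -> stable (no change)

Answer: 6 6 6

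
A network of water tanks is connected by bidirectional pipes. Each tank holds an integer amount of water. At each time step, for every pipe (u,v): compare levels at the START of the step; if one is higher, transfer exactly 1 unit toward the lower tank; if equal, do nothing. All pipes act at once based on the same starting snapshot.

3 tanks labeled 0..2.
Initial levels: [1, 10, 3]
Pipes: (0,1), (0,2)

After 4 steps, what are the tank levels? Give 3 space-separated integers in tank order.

Answer: 4 6 4

Derivation:
Step 1: flows [1->0,2->0] -> levels [3 9 2]
Step 2: flows [1->0,0->2] -> levels [3 8 3]
Step 3: flows [1->0,0=2] -> levels [4 7 3]
Step 4: flows [1->0,0->2] -> levels [4 6 4]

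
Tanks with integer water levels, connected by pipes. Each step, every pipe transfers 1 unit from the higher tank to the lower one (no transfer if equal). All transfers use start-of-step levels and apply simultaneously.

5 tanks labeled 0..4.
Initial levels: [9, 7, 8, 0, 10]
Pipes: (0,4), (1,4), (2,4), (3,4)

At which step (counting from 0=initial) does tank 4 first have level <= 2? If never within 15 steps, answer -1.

Step 1: flows [4->0,4->1,4->2,4->3] -> levels [10 8 9 1 6]
Step 2: flows [0->4,1->4,2->4,4->3] -> levels [9 7 8 2 8]
Step 3: flows [0->4,4->1,2=4,4->3] -> levels [8 8 8 3 7]
Step 4: flows [0->4,1->4,2->4,4->3] -> levels [7 7 7 4 9]
Step 5: flows [4->0,4->1,4->2,4->3] -> levels [8 8 8 5 5]
Step 6: flows [0->4,1->4,2->4,3=4] -> levels [7 7 7 5 8]
Step 7: flows [4->0,4->1,4->2,4->3] -> levels [8 8 8 6 4]
Step 8: flows [0->4,1->4,2->4,3->4] -> levels [7 7 7 5 8]
  -> period-2 cycle (repeats step 6); tank 4 never drops to <=2
Tank 4 never reaches <=2 within 15 steps

Answer: -1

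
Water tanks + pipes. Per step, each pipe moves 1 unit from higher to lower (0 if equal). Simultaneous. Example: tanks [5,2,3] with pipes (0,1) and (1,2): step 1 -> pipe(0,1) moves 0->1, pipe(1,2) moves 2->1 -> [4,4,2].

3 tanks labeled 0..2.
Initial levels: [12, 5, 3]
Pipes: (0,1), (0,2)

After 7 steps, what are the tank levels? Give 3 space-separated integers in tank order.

Answer: 6 7 7

Derivation:
Step 1: flows [0->1,0->2] -> levels [10 6 4]
Step 2: flows [0->1,0->2] -> levels [8 7 5]
Step 3: flows [0->1,0->2] -> levels [6 8 6]
Step 4: flows [1->0,0=2] -> levels [7 7 6]
Step 5: flows [0=1,0->2] -> levels [6 7 7]
Step 6: flows [1->0,2->0] -> levels [8 6 6]
Step 7: flows [0->1,0->2] -> levels [6 7 7]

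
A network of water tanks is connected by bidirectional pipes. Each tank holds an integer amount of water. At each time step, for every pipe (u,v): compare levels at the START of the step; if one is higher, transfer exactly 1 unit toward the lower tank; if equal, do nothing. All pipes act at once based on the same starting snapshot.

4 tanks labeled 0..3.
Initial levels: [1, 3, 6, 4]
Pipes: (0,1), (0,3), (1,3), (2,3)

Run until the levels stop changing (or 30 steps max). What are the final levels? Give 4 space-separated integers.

Answer: 3 3 3 5

Derivation:
Step 1: flows [1->0,3->0,3->1,2->3] -> levels [3 3 5 3]
Step 2: flows [0=1,0=3,1=3,2->3] -> levels [3 3 4 4]
Step 3: flows [0=1,3->0,3->1,2=3] -> levels [4 4 4 2]
Step 4: flows [0=1,0->3,1->3,2->3] -> levels [3 3 3 5]
Step 5: flows [0=1,3->0,3->1,3->2] -> levels [4 4 4 2]
  -> period-2 cycle: step 5 state = step 3 state; never stabilizes
  -> state at step 30: (30-3) mod 2 = 1, same as step 4 -> [3 3 3 5]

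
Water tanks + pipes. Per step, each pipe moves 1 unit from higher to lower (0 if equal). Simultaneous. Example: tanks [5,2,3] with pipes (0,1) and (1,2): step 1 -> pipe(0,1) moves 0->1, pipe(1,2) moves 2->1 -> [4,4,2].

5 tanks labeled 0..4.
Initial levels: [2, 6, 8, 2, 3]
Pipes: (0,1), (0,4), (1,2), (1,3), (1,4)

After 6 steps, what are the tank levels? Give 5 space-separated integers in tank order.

Answer: 4 2 6 4 5

Derivation:
Step 1: flows [1->0,4->0,2->1,1->3,1->4] -> levels [4 4 7 3 3]
Step 2: flows [0=1,0->4,2->1,1->3,1->4] -> levels [3 3 6 4 5]
Step 3: flows [0=1,4->0,2->1,3->1,4->1] -> levels [4 6 5 3 3]
Step 4: flows [1->0,0->4,1->2,1->3,1->4] -> levels [4 2 6 4 5]
Step 5: flows [0->1,4->0,2->1,3->1,4->1] -> levels [4 6 5 3 3]
  -> period-2 cycle: step 5 state = step 3 state
  -> state at step 6: (6-3) mod 2 = 1, same as step 4 -> [4 2 6 4 5]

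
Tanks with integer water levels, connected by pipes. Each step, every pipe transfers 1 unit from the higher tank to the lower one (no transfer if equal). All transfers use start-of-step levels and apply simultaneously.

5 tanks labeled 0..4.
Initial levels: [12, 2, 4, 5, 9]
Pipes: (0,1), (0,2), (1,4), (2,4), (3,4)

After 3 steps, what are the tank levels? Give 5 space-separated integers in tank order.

Answer: 6 6 7 5 8

Derivation:
Step 1: flows [0->1,0->2,4->1,4->2,4->3] -> levels [10 4 6 6 6]
Step 2: flows [0->1,0->2,4->1,2=4,3=4] -> levels [8 6 7 6 5]
Step 3: flows [0->1,0->2,1->4,2->4,3->4] -> levels [6 6 7 5 8]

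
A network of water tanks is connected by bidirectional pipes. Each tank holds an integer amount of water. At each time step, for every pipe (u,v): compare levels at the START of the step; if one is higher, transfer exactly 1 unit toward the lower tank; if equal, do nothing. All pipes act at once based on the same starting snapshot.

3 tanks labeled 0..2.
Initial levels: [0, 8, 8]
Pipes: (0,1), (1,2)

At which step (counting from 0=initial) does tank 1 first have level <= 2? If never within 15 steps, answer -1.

Step 1: flows [1->0,1=2] -> levels [1 7 8]
Step 2: flows [1->0,2->1] -> levels [2 7 7]
Step 3: flows [1->0,1=2] -> levels [3 6 7]
Step 4: flows [1->0,2->1] -> levels [4 6 6]
Step 5: flows [1->0,1=2] -> levels [5 5 6]
Step 6: flows [0=1,2->1] -> levels [5 6 5]
Step 7: flows [1->0,1->2] -> levels [6 4 6]
Step 8: flows [0->1,2->1] -> levels [5 6 5]
  -> period-2 cycle (repeats step 6); tank 1 never drops to <=2
Tank 1 never reaches <=2 within 15 steps

Answer: -1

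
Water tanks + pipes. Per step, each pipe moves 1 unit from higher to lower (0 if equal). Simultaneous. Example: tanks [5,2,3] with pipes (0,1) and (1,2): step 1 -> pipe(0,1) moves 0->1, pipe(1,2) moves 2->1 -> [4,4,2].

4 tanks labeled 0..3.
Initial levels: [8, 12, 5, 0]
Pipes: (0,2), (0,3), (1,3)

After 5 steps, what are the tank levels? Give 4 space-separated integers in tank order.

Answer: 5 7 6 7

Derivation:
Step 1: flows [0->2,0->3,1->3] -> levels [6 11 6 2]
Step 2: flows [0=2,0->3,1->3] -> levels [5 10 6 4]
Step 3: flows [2->0,0->3,1->3] -> levels [5 9 5 6]
Step 4: flows [0=2,3->0,1->3] -> levels [6 8 5 6]
Step 5: flows [0->2,0=3,1->3] -> levels [5 7 6 7]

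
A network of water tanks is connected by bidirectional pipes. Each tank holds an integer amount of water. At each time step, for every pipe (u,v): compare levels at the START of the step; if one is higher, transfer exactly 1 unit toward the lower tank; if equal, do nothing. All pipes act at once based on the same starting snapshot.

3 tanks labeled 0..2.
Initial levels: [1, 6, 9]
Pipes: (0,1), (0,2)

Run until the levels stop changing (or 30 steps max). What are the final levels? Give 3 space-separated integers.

Answer: 6 5 5

Derivation:
Step 1: flows [1->0,2->0] -> levels [3 5 8]
Step 2: flows [1->0,2->0] -> levels [5 4 7]
Step 3: flows [0->1,2->0] -> levels [5 5 6]
Step 4: flows [0=1,2->0] -> levels [6 5 5]
Step 5: flows [0->1,0->2] -> levels [4 6 6]
Step 6: flows [1->0,2->0] -> levels [6 5 5]
  -> period-2 cycle: step 6 state = step 4 state; never stabilizes
  -> state at step 30: (30-4) mod 2 = 0, same as step 4 -> [6 5 5]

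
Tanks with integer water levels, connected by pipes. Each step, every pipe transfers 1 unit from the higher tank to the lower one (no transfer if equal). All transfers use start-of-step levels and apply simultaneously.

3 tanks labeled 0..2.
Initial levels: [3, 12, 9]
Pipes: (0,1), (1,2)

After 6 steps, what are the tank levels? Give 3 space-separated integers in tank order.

Answer: 8 8 8

Derivation:
Step 1: flows [1->0,1->2] -> levels [4 10 10]
Step 2: flows [1->0,1=2] -> levels [5 9 10]
Step 3: flows [1->0,2->1] -> levels [6 9 9]
Step 4: flows [1->0,1=2] -> levels [7 8 9]
Step 5: flows [1->0,2->1] -> levels [8 8 8]
Step 6: flows [0=1,1=2] -> levels [8 8 8]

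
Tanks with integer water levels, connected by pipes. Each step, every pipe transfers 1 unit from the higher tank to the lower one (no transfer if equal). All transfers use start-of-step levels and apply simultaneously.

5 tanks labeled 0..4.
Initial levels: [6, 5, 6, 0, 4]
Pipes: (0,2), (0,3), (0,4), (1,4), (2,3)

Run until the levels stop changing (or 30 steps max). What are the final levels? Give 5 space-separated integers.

Answer: 5 5 3 4 4

Derivation:
Step 1: flows [0=2,0->3,0->4,1->4,2->3] -> levels [4 4 5 2 6]
Step 2: flows [2->0,0->3,4->0,4->1,2->3] -> levels [5 5 3 4 4]
Step 3: flows [0->2,0->3,0->4,1->4,3->2] -> levels [2 4 5 4 6]
Step 4: flows [2->0,3->0,4->0,4->1,2->3] -> levels [5 5 3 4 4]
  -> period-2 cycle: step 4 state = step 2 state; never stabilizes
  -> state at step 30: (30-2) mod 2 = 0, same as step 2 -> [5 5 3 4 4]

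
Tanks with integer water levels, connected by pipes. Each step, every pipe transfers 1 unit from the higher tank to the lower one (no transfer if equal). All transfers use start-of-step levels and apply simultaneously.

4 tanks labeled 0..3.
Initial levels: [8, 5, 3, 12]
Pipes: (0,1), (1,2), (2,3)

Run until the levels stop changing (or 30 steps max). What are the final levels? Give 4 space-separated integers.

Step 1: flows [0->1,1->2,3->2] -> levels [7 5 5 11]
Step 2: flows [0->1,1=2,3->2] -> levels [6 6 6 10]
Step 3: flows [0=1,1=2,3->2] -> levels [6 6 7 9]
Step 4: flows [0=1,2->1,3->2] -> levels [6 7 7 8]
Step 5: flows [1->0,1=2,3->2] -> levels [7 6 8 7]
Step 6: flows [0->1,2->1,2->3] -> levels [6 8 6 8]
Step 7: flows [1->0,1->2,3->2] -> levels [7 6 8 7]
  -> period-2 cycle: step 7 state = step 5 state; never stabilizes
  -> state at step 30: (30-5) mod 2 = 1, same as step 6 -> [6 8 6 8]

Answer: 6 8 6 8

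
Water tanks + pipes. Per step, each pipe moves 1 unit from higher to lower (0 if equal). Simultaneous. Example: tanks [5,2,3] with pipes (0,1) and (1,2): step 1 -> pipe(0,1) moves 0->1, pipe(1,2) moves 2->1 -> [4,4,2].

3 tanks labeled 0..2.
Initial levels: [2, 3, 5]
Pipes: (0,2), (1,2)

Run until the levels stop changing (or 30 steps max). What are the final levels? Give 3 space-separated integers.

Answer: 3 3 4

Derivation:
Step 1: flows [2->0,2->1] -> levels [3 4 3]
Step 2: flows [0=2,1->2] -> levels [3 3 4]
Step 3: flows [2->0,2->1] -> levels [4 4 2]
Step 4: flows [0->2,1->2] -> levels [3 3 4]
  -> period-2 cycle: step 4 state = step 2 state; never stabilizes
  -> state at step 30: (30-2) mod 2 = 0, same as step 2 -> [3 3 4]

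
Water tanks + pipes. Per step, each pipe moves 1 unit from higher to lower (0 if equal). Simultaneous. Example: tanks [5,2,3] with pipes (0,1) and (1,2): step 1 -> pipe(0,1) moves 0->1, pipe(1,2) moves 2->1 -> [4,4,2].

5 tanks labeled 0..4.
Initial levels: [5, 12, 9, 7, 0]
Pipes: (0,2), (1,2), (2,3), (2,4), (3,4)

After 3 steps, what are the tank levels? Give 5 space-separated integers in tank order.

Answer: 6 9 7 5 6

Derivation:
Step 1: flows [2->0,1->2,2->3,2->4,3->4] -> levels [6 11 7 7 2]
Step 2: flows [2->0,1->2,2=3,2->4,3->4] -> levels [7 10 6 6 4]
Step 3: flows [0->2,1->2,2=3,2->4,3->4] -> levels [6 9 7 5 6]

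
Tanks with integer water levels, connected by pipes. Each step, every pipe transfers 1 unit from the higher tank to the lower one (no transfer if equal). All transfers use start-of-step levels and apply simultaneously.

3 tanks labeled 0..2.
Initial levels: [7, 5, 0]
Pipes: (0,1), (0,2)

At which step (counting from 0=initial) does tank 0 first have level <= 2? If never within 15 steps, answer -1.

Step 1: flows [0->1,0->2] -> levels [5 6 1]
Step 2: flows [1->0,0->2] -> levels [5 5 2]
Step 3: flows [0=1,0->2] -> levels [4 5 3]
Step 4: flows [1->0,0->2] -> levels [4 4 4]
Step 5: flows [0=1,0=2] -> levels [4 4 4]
  -> stable; tank 0 stays at 4 > 2
Tank 0 never reaches <=2 within 15 steps

Answer: -1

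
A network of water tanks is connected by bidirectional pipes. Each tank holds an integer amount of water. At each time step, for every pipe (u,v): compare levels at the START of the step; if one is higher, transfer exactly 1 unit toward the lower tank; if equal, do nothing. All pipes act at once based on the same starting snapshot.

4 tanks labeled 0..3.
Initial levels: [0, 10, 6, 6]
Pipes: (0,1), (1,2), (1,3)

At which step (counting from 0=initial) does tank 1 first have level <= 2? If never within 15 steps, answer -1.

Step 1: flows [1->0,1->2,1->3] -> levels [1 7 7 7]
Step 2: flows [1->0,1=2,1=3] -> levels [2 6 7 7]
Step 3: flows [1->0,2->1,3->1] -> levels [3 7 6 6]
Step 4: flows [1->0,1->2,1->3] -> levels [4 4 7 7]
Step 5: flows [0=1,2->1,3->1] -> levels [4 6 6 6]
Step 6: flows [1->0,1=2,1=3] -> levels [5 5 6 6]
Step 7: flows [0=1,2->1,3->1] -> levels [5 7 5 5]
Step 8: flows [1->0,1->2,1->3] -> levels [6 4 6 6]
Step 9: flows [0->1,2->1,3->1] -> levels [5 7 5 5]
  -> period-2 cycle (repeats step 7); tank 1 never drops to <=2
Tank 1 never reaches <=2 within 15 steps

Answer: -1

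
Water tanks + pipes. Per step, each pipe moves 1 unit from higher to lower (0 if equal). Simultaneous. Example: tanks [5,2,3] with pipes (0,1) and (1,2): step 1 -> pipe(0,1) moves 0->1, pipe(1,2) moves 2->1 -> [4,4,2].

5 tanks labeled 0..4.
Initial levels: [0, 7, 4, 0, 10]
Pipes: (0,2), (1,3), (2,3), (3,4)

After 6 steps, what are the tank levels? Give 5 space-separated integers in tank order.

Step 1: flows [2->0,1->3,2->3,4->3] -> levels [1 6 2 3 9]
Step 2: flows [2->0,1->3,3->2,4->3] -> levels [2 5 2 4 8]
Step 3: flows [0=2,1->3,3->2,4->3] -> levels [2 4 3 5 7]
Step 4: flows [2->0,3->1,3->2,4->3] -> levels [3 5 3 4 6]
Step 5: flows [0=2,1->3,3->2,4->3] -> levels [3 4 4 5 5]
Step 6: flows [2->0,3->1,3->2,3=4] -> levels [4 5 4 3 5]

Answer: 4 5 4 3 5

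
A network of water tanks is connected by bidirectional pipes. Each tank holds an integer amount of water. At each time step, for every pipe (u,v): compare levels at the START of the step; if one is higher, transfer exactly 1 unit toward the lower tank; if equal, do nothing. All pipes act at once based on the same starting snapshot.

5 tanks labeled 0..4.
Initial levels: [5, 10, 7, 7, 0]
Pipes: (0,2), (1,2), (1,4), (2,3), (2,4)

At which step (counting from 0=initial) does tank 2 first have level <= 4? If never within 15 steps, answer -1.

Answer: 3

Derivation:
Step 1: flows [2->0,1->2,1->4,2=3,2->4] -> levels [6 8 6 7 2]
Step 2: flows [0=2,1->2,1->4,3->2,2->4] -> levels [6 6 7 6 4]
Step 3: flows [2->0,2->1,1->4,2->3,2->4] -> levels [7 6 3 7 6]
Tank 2 first reaches <=4 at step 3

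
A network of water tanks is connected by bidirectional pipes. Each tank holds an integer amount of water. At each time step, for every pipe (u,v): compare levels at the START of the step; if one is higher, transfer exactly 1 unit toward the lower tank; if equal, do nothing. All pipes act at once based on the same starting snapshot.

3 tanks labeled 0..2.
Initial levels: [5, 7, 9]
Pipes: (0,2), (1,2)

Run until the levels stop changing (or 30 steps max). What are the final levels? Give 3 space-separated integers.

Step 1: flows [2->0,2->1] -> levels [6 8 7]
Step 2: flows [2->0,1->2] -> levels [7 7 7]
Step 3: flows [0=2,1=2] -> levels [7 7 7]
  -> stable (no change)

Answer: 7 7 7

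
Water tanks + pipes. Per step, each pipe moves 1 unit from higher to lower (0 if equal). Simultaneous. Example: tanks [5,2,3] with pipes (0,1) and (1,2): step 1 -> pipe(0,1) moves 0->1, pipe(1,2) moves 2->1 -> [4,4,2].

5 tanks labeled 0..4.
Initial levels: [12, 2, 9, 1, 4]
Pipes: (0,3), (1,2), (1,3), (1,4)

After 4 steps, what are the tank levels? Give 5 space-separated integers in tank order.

Answer: 8 6 5 5 4

Derivation:
Step 1: flows [0->3,2->1,1->3,4->1] -> levels [11 3 8 3 3]
Step 2: flows [0->3,2->1,1=3,1=4] -> levels [10 4 7 4 3]
Step 3: flows [0->3,2->1,1=3,1->4] -> levels [9 4 6 5 4]
Step 4: flows [0->3,2->1,3->1,1=4] -> levels [8 6 5 5 4]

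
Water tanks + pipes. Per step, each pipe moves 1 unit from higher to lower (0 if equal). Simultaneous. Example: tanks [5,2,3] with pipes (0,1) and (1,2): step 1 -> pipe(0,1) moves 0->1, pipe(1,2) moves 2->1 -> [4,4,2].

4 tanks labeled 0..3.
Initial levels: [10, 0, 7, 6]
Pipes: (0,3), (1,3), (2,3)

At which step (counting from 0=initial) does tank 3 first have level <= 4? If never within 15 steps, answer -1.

Answer: -1

Derivation:
Step 1: flows [0->3,3->1,2->3] -> levels [9 1 6 7]
Step 2: flows [0->3,3->1,3->2] -> levels [8 2 7 6]
Step 3: flows [0->3,3->1,2->3] -> levels [7 3 6 7]
Step 4: flows [0=3,3->1,3->2] -> levels [7 4 7 5]
Step 5: flows [0->3,3->1,2->3] -> levels [6 5 6 6]
Step 6: flows [0=3,3->1,2=3] -> levels [6 6 6 5]
Step 7: flows [0->3,1->3,2->3] -> levels [5 5 5 8]
Step 8: flows [3->0,3->1,3->2] -> levels [6 6 6 5]
  -> period-2 cycle (repeats step 6); tank 3 never drops to <=4
Tank 3 never reaches <=4 within 15 steps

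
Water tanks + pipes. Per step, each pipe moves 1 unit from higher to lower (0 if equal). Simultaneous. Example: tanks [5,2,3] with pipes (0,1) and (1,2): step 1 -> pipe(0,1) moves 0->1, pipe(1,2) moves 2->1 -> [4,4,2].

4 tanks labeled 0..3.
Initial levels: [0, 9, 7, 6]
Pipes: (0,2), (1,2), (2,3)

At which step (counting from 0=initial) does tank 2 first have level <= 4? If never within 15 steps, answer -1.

Step 1: flows [2->0,1->2,2->3] -> levels [1 8 6 7]
Step 2: flows [2->0,1->2,3->2] -> levels [2 7 7 6]
Step 3: flows [2->0,1=2,2->3] -> levels [3 7 5 7]
Step 4: flows [2->0,1->2,3->2] -> levels [4 6 6 6]
Step 5: flows [2->0,1=2,2=3] -> levels [5 6 5 6]
Step 6: flows [0=2,1->2,3->2] -> levels [5 5 7 5]
Step 7: flows [2->0,2->1,2->3] -> levels [6 6 4 6]
Tank 2 first reaches <=4 at step 7

Answer: 7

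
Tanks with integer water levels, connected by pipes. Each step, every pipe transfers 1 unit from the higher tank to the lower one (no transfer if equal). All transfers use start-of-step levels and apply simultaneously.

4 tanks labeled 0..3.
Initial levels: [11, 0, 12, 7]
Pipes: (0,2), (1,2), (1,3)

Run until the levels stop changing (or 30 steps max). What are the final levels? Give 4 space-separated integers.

Answer: 8 8 7 7

Derivation:
Step 1: flows [2->0,2->1,3->1] -> levels [12 2 10 6]
Step 2: flows [0->2,2->1,3->1] -> levels [11 4 10 5]
Step 3: flows [0->2,2->1,3->1] -> levels [10 6 10 4]
Step 4: flows [0=2,2->1,1->3] -> levels [10 6 9 5]
Step 5: flows [0->2,2->1,1->3] -> levels [9 6 9 6]
Step 6: flows [0=2,2->1,1=3] -> levels [9 7 8 6]
Step 7: flows [0->2,2->1,1->3] -> levels [8 7 8 7]
Step 8: flows [0=2,2->1,1=3] -> levels [8 8 7 7]
Step 9: flows [0->2,1->2,1->3] -> levels [7 6 9 8]
Step 10: flows [2->0,2->1,3->1] -> levels [8 8 7 7]
  -> period-2 cycle: step 10 state = step 8 state; never stabilizes
  -> state at step 30: (30-8) mod 2 = 0, same as step 8 -> [8 8 7 7]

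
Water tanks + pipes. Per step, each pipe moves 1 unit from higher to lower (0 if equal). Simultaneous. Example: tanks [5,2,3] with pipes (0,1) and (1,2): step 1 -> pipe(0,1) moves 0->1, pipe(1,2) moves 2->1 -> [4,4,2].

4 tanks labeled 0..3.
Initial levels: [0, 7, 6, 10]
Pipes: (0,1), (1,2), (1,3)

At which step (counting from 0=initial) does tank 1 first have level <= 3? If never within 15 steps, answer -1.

Step 1: flows [1->0,1->2,3->1] -> levels [1 6 7 9]
Step 2: flows [1->0,2->1,3->1] -> levels [2 7 6 8]
Step 3: flows [1->0,1->2,3->1] -> levels [3 6 7 7]
Step 4: flows [1->0,2->1,3->1] -> levels [4 7 6 6]
Step 5: flows [1->0,1->2,1->3] -> levels [5 4 7 7]
Step 6: flows [0->1,2->1,3->1] -> levels [4 7 6 6]
  -> period-2 cycle (repeats step 4); tank 1 never drops to <=3
Tank 1 never reaches <=3 within 15 steps

Answer: -1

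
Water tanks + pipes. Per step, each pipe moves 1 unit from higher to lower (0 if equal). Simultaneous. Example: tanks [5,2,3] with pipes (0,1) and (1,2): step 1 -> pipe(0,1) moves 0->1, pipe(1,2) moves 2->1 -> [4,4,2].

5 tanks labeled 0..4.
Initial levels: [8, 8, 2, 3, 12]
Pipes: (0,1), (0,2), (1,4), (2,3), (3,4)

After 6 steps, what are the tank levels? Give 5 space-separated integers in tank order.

Step 1: flows [0=1,0->2,4->1,3->2,4->3] -> levels [7 9 4 3 10]
Step 2: flows [1->0,0->2,4->1,2->3,4->3] -> levels [7 9 4 5 8]
Step 3: flows [1->0,0->2,1->4,3->2,4->3] -> levels [7 7 6 5 8]
Step 4: flows [0=1,0->2,4->1,2->3,4->3] -> levels [6 8 6 7 6]
Step 5: flows [1->0,0=2,1->4,3->2,3->4] -> levels [7 6 7 5 8]
Step 6: flows [0->1,0=2,4->1,2->3,4->3] -> levels [6 8 6 7 6]

Answer: 6 8 6 7 6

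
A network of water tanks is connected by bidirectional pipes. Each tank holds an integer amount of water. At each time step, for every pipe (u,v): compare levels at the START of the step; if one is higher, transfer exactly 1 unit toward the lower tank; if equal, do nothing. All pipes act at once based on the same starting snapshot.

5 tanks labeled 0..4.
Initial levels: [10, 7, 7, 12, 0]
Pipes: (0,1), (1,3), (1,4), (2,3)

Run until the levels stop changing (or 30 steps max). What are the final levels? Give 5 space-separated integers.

Step 1: flows [0->1,3->1,1->4,3->2] -> levels [9 8 8 10 1]
Step 2: flows [0->1,3->1,1->4,3->2] -> levels [8 9 9 8 2]
Step 3: flows [1->0,1->3,1->4,2->3] -> levels [9 6 8 10 3]
Step 4: flows [0->1,3->1,1->4,3->2] -> levels [8 7 9 8 4]
Step 5: flows [0->1,3->1,1->4,2->3] -> levels [7 8 8 8 5]
Step 6: flows [1->0,1=3,1->4,2=3] -> levels [8 6 8 8 6]
Step 7: flows [0->1,3->1,1=4,2=3] -> levels [7 8 8 7 6]
Step 8: flows [1->0,1->3,1->4,2->3] -> levels [8 5 7 9 7]
Step 9: flows [0->1,3->1,4->1,3->2] -> levels [7 8 8 7 6]
  -> period-2 cycle: step 9 state = step 7 state; never stabilizes
  -> state at step 30: (30-7) mod 2 = 1, same as step 8 -> [8 5 7 9 7]

Answer: 8 5 7 9 7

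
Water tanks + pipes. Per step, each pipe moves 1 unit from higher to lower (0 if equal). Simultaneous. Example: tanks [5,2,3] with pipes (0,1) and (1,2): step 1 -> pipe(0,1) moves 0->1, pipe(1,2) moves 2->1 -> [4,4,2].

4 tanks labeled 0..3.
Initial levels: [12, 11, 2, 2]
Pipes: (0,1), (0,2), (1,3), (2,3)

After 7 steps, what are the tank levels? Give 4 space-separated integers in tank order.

Step 1: flows [0->1,0->2,1->3,2=3] -> levels [10 11 3 3]
Step 2: flows [1->0,0->2,1->3,2=3] -> levels [10 9 4 4]
Step 3: flows [0->1,0->2,1->3,2=3] -> levels [8 9 5 5]
Step 4: flows [1->0,0->2,1->3,2=3] -> levels [8 7 6 6]
Step 5: flows [0->1,0->2,1->3,2=3] -> levels [6 7 7 7]
Step 6: flows [1->0,2->0,1=3,2=3] -> levels [8 6 6 7]
Step 7: flows [0->1,0->2,3->1,3->2] -> levels [6 8 8 5]

Answer: 6 8 8 5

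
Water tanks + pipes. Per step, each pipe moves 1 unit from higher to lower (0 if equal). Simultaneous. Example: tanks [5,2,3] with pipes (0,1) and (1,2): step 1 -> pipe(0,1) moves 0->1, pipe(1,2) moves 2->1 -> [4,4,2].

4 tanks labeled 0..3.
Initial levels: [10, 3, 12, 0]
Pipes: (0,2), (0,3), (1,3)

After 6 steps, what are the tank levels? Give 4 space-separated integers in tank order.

Step 1: flows [2->0,0->3,1->3] -> levels [10 2 11 2]
Step 2: flows [2->0,0->3,1=3] -> levels [10 2 10 3]
Step 3: flows [0=2,0->3,3->1] -> levels [9 3 10 3]
Step 4: flows [2->0,0->3,1=3] -> levels [9 3 9 4]
Step 5: flows [0=2,0->3,3->1] -> levels [8 4 9 4]
Step 6: flows [2->0,0->3,1=3] -> levels [8 4 8 5]

Answer: 8 4 8 5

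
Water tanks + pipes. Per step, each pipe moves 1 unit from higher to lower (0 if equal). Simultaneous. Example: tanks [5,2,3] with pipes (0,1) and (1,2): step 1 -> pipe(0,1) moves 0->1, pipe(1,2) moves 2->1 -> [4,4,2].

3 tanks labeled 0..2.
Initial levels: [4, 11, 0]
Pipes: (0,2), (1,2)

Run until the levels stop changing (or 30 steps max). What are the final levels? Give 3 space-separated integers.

Answer: 5 5 5

Derivation:
Step 1: flows [0->2,1->2] -> levels [3 10 2]
Step 2: flows [0->2,1->2] -> levels [2 9 4]
Step 3: flows [2->0,1->2] -> levels [3 8 4]
Step 4: flows [2->0,1->2] -> levels [4 7 4]
Step 5: flows [0=2,1->2] -> levels [4 6 5]
Step 6: flows [2->0,1->2] -> levels [5 5 5]
Step 7: flows [0=2,1=2] -> levels [5 5 5]
  -> stable (no change)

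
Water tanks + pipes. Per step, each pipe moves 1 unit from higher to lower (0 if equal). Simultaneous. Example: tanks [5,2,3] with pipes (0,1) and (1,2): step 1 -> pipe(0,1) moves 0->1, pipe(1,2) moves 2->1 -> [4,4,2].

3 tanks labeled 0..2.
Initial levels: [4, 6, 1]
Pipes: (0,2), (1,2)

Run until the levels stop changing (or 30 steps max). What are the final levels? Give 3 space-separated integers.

Answer: 3 3 5

Derivation:
Step 1: flows [0->2,1->2] -> levels [3 5 3]
Step 2: flows [0=2,1->2] -> levels [3 4 4]
Step 3: flows [2->0,1=2] -> levels [4 4 3]
Step 4: flows [0->2,1->2] -> levels [3 3 5]
Step 5: flows [2->0,2->1] -> levels [4 4 3]
  -> period-2 cycle: step 5 state = step 3 state; never stabilizes
  -> state at step 30: (30-3) mod 2 = 1, same as step 4 -> [3 3 5]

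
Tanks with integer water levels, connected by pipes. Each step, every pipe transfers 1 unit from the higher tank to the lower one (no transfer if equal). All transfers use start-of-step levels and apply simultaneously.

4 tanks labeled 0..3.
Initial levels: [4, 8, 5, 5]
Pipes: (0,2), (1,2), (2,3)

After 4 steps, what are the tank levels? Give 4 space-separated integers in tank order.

Answer: 5 5 7 5

Derivation:
Step 1: flows [2->0,1->2,2=3] -> levels [5 7 5 5]
Step 2: flows [0=2,1->2,2=3] -> levels [5 6 6 5]
Step 3: flows [2->0,1=2,2->3] -> levels [6 6 4 6]
Step 4: flows [0->2,1->2,3->2] -> levels [5 5 7 5]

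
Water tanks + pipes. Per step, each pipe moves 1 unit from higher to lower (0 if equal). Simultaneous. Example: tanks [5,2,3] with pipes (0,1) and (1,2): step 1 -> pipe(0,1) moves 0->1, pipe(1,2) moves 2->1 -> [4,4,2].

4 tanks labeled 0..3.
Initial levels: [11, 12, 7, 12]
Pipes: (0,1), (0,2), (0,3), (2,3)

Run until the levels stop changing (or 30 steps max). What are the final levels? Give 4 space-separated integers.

Answer: 9 12 11 10

Derivation:
Step 1: flows [1->0,0->2,3->0,3->2] -> levels [12 11 9 10]
Step 2: flows [0->1,0->2,0->3,3->2] -> levels [9 12 11 10]
Step 3: flows [1->0,2->0,3->0,2->3] -> levels [12 11 9 10]
  -> period-2 cycle: step 3 state = step 1 state; never stabilizes
  -> state at step 30: (30-1) mod 2 = 1, same as step 2 -> [9 12 11 10]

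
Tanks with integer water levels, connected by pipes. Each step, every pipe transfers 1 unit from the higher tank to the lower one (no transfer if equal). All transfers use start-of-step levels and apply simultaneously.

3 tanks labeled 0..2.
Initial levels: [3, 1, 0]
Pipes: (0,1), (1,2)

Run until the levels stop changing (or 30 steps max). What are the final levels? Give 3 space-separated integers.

Answer: 1 2 1

Derivation:
Step 1: flows [0->1,1->2] -> levels [2 1 1]
Step 2: flows [0->1,1=2] -> levels [1 2 1]
Step 3: flows [1->0,1->2] -> levels [2 0 2]
Step 4: flows [0->1,2->1] -> levels [1 2 1]
  -> period-2 cycle: step 4 state = step 2 state; never stabilizes
  -> state at step 30: (30-2) mod 2 = 0, same as step 2 -> [1 2 1]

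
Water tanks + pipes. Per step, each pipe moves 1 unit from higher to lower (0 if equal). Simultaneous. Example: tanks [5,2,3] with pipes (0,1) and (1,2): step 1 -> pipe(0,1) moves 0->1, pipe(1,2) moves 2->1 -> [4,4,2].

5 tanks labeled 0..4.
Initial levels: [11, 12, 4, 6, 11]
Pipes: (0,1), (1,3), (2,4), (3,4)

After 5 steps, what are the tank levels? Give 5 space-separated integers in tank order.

Step 1: flows [1->0,1->3,4->2,4->3] -> levels [12 10 5 8 9]
Step 2: flows [0->1,1->3,4->2,4->3] -> levels [11 10 6 10 7]
Step 3: flows [0->1,1=3,4->2,3->4] -> levels [10 11 7 9 7]
Step 4: flows [1->0,1->3,2=4,3->4] -> levels [11 9 7 9 8]
Step 5: flows [0->1,1=3,4->2,3->4] -> levels [10 10 8 8 8]

Answer: 10 10 8 8 8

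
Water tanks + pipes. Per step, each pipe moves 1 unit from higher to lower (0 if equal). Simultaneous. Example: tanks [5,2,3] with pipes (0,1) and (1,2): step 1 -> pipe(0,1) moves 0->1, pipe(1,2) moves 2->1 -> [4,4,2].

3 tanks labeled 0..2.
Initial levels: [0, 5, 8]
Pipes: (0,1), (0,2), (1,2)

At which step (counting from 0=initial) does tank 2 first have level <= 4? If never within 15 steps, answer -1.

Step 1: flows [1->0,2->0,2->1] -> levels [2 5 6]
Step 2: flows [1->0,2->0,2->1] -> levels [4 5 4]
Tank 2 first reaches <=4 at step 2

Answer: 2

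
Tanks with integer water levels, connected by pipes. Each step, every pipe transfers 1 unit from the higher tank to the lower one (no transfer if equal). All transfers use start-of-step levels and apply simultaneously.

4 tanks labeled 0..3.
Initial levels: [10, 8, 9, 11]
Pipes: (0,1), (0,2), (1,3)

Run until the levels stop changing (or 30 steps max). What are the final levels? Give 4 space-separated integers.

Answer: 10 9 9 10

Derivation:
Step 1: flows [0->1,0->2,3->1] -> levels [8 10 10 10]
Step 2: flows [1->0,2->0,1=3] -> levels [10 9 9 10]
Step 3: flows [0->1,0->2,3->1] -> levels [8 11 10 9]
Step 4: flows [1->0,2->0,1->3] -> levels [10 9 9 10]
  -> period-2 cycle: step 4 state = step 2 state; never stabilizes
  -> state at step 30: (30-2) mod 2 = 0, same as step 2 -> [10 9 9 10]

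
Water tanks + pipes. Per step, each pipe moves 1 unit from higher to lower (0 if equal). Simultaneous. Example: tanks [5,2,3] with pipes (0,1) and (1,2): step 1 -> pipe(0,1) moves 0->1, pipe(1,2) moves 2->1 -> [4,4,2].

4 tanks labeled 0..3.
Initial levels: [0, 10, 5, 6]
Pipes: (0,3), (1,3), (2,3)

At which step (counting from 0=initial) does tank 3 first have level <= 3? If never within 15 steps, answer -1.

Step 1: flows [3->0,1->3,3->2] -> levels [1 9 6 5]
Step 2: flows [3->0,1->3,2->3] -> levels [2 8 5 6]
Step 3: flows [3->0,1->3,3->2] -> levels [3 7 6 5]
Step 4: flows [3->0,1->3,2->3] -> levels [4 6 5 6]
Step 5: flows [3->0,1=3,3->2] -> levels [5 6 6 4]
Step 6: flows [0->3,1->3,2->3] -> levels [4 5 5 7]
Step 7: flows [3->0,3->1,3->2] -> levels [5 6 6 4]
  -> period-2 cycle (repeats step 5); tank 3 never drops to <=3
Tank 3 never reaches <=3 within 15 steps

Answer: -1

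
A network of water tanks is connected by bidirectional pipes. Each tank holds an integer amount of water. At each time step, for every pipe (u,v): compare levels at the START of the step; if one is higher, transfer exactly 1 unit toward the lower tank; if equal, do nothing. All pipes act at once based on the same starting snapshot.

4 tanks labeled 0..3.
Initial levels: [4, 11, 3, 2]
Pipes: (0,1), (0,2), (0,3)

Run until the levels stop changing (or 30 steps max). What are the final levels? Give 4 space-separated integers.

Step 1: flows [1->0,0->2,0->3] -> levels [3 10 4 3]
Step 2: flows [1->0,2->0,0=3] -> levels [5 9 3 3]
Step 3: flows [1->0,0->2,0->3] -> levels [4 8 4 4]
Step 4: flows [1->0,0=2,0=3] -> levels [5 7 4 4]
Step 5: flows [1->0,0->2,0->3] -> levels [4 6 5 5]
Step 6: flows [1->0,2->0,3->0] -> levels [7 5 4 4]
Step 7: flows [0->1,0->2,0->3] -> levels [4 6 5 5]
  -> period-2 cycle: step 7 state = step 5 state; never stabilizes
  -> state at step 30: (30-5) mod 2 = 1, same as step 6 -> [7 5 4 4]

Answer: 7 5 4 4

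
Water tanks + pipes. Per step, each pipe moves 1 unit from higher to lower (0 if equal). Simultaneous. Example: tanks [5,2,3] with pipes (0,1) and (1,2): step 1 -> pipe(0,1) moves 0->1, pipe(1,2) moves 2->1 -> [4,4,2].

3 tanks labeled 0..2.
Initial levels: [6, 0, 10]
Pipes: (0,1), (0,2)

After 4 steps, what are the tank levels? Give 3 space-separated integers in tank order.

Step 1: flows [0->1,2->0] -> levels [6 1 9]
Step 2: flows [0->1,2->0] -> levels [6 2 8]
Step 3: flows [0->1,2->0] -> levels [6 3 7]
Step 4: flows [0->1,2->0] -> levels [6 4 6]

Answer: 6 4 6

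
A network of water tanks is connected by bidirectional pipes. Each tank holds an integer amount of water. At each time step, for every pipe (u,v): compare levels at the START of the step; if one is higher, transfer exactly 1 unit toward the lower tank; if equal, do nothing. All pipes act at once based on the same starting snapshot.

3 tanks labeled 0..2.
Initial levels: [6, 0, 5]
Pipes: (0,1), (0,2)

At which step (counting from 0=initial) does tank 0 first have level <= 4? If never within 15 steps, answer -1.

Answer: 1

Derivation:
Step 1: flows [0->1,0->2] -> levels [4 1 6]
Tank 0 first reaches <=4 at step 1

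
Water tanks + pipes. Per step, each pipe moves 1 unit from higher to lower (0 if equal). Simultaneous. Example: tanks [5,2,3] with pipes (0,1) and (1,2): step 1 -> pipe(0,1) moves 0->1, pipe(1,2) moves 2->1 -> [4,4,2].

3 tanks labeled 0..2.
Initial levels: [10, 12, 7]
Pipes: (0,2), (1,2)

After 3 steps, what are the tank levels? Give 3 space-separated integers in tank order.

Answer: 10 10 9

Derivation:
Step 1: flows [0->2,1->2] -> levels [9 11 9]
Step 2: flows [0=2,1->2] -> levels [9 10 10]
Step 3: flows [2->0,1=2] -> levels [10 10 9]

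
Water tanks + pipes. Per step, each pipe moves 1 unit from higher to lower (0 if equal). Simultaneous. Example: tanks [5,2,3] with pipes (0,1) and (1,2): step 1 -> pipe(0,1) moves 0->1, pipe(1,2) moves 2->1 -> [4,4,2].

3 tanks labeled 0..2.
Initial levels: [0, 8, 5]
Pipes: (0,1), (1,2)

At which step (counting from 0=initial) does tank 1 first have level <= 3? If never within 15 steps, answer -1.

Answer: 6

Derivation:
Step 1: flows [1->0,1->2] -> levels [1 6 6]
Step 2: flows [1->0,1=2] -> levels [2 5 6]
Step 3: flows [1->0,2->1] -> levels [3 5 5]
Step 4: flows [1->0,1=2] -> levels [4 4 5]
Step 5: flows [0=1,2->1] -> levels [4 5 4]
Step 6: flows [1->0,1->2] -> levels [5 3 5]
Tank 1 first reaches <=3 at step 6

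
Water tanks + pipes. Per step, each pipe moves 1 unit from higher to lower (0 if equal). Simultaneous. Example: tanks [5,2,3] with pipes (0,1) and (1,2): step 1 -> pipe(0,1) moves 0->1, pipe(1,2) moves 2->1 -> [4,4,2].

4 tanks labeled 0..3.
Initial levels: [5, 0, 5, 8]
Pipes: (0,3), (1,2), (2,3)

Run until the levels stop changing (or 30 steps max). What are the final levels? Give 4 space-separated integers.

Answer: 5 4 5 4

Derivation:
Step 1: flows [3->0,2->1,3->2] -> levels [6 1 5 6]
Step 2: flows [0=3,2->1,3->2] -> levels [6 2 5 5]
Step 3: flows [0->3,2->1,2=3] -> levels [5 3 4 6]
Step 4: flows [3->0,2->1,3->2] -> levels [6 4 4 4]
Step 5: flows [0->3,1=2,2=3] -> levels [5 4 4 5]
Step 6: flows [0=3,1=2,3->2] -> levels [5 4 5 4]
Step 7: flows [0->3,2->1,2->3] -> levels [4 5 3 6]
Step 8: flows [3->0,1->2,3->2] -> levels [5 4 5 4]
  -> period-2 cycle: step 8 state = step 6 state; never stabilizes
  -> state at step 30: (30-6) mod 2 = 0, same as step 6 -> [5 4 5 4]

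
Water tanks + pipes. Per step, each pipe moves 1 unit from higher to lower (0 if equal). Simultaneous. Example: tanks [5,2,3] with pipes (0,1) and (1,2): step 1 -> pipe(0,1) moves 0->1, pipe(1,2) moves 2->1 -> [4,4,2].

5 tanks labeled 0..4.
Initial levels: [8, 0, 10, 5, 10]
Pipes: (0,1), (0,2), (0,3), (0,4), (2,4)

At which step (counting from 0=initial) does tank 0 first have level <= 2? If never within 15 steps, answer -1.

Step 1: flows [0->1,2->0,0->3,4->0,2=4] -> levels [8 1 9 6 9]
Step 2: flows [0->1,2->0,0->3,4->0,2=4] -> levels [8 2 8 7 8]
Step 3: flows [0->1,0=2,0->3,0=4,2=4] -> levels [6 3 8 8 8]
Step 4: flows [0->1,2->0,3->0,4->0,2=4] -> levels [8 4 7 7 7]
Step 5: flows [0->1,0->2,0->3,0->4,2=4] -> levels [4 5 8 8 8]
Step 6: flows [1->0,2->0,3->0,4->0,2=4] -> levels [8 4 7 7 7]
  -> period-2 cycle (repeats step 4); tank 0 never drops to <=2
Tank 0 never reaches <=2 within 15 steps

Answer: -1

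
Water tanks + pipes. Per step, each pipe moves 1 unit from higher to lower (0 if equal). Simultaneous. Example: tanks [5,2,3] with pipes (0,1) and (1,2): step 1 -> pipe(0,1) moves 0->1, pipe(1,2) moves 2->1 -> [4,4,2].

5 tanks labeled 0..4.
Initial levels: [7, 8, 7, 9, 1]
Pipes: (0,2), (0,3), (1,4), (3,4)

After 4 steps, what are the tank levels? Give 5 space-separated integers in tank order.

Step 1: flows [0=2,3->0,1->4,3->4] -> levels [8 7 7 7 3]
Step 2: flows [0->2,0->3,1->4,3->4] -> levels [6 6 8 7 5]
Step 3: flows [2->0,3->0,1->4,3->4] -> levels [8 5 7 5 7]
Step 4: flows [0->2,0->3,4->1,4->3] -> levels [6 6 8 7 5]

Answer: 6 6 8 7 5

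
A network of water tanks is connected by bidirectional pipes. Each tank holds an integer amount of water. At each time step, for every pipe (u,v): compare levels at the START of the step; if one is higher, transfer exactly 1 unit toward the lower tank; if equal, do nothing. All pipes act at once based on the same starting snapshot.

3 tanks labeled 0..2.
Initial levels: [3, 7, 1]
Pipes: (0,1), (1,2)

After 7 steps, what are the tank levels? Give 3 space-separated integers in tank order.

Answer: 3 5 3

Derivation:
Step 1: flows [1->0,1->2] -> levels [4 5 2]
Step 2: flows [1->0,1->2] -> levels [5 3 3]
Step 3: flows [0->1,1=2] -> levels [4 4 3]
Step 4: flows [0=1,1->2] -> levels [4 3 4]
Step 5: flows [0->1,2->1] -> levels [3 5 3]
Step 6: flows [1->0,1->2] -> levels [4 3 4]
  -> period-2 cycle: step 6 state = step 4 state
  -> state at step 7: (7-4) mod 2 = 1, same as step 5 -> [3 5 3]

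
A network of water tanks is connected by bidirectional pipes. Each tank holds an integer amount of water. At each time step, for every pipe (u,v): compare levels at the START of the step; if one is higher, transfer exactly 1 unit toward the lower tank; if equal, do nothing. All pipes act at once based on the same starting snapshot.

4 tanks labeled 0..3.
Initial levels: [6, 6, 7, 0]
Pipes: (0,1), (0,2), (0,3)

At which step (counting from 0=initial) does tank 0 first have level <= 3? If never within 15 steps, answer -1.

Step 1: flows [0=1,2->0,0->3] -> levels [6 6 6 1]
Step 2: flows [0=1,0=2,0->3] -> levels [5 6 6 2]
Step 3: flows [1->0,2->0,0->3] -> levels [6 5 5 3]
Step 4: flows [0->1,0->2,0->3] -> levels [3 6 6 4]
Tank 0 first reaches <=3 at step 4

Answer: 4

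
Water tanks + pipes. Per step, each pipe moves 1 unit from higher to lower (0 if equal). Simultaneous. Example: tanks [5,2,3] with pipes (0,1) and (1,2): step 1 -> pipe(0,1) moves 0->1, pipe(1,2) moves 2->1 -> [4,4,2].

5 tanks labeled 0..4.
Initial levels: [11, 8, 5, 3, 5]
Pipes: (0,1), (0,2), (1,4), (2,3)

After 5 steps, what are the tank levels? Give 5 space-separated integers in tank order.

Answer: 7 6 5 6 8

Derivation:
Step 1: flows [0->1,0->2,1->4,2->3] -> levels [9 8 5 4 6]
Step 2: flows [0->1,0->2,1->4,2->3] -> levels [7 8 5 5 7]
Step 3: flows [1->0,0->2,1->4,2=3] -> levels [7 6 6 5 8]
Step 4: flows [0->1,0->2,4->1,2->3] -> levels [5 8 6 6 7]
Step 5: flows [1->0,2->0,1->4,2=3] -> levels [7 6 5 6 8]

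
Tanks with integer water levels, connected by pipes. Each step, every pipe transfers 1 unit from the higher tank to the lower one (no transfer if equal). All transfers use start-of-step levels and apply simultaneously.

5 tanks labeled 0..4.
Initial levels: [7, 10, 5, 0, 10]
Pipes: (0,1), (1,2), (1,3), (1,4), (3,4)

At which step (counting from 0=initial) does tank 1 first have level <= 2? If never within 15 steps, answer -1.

Answer: -1

Derivation:
Step 1: flows [1->0,1->2,1->3,1=4,4->3] -> levels [8 7 6 2 9]
Step 2: flows [0->1,1->2,1->3,4->1,4->3] -> levels [7 7 7 4 7]
Step 3: flows [0=1,1=2,1->3,1=4,4->3] -> levels [7 6 7 6 6]
Step 4: flows [0->1,2->1,1=3,1=4,3=4] -> levels [6 8 6 6 6]
Step 5: flows [1->0,1->2,1->3,1->4,3=4] -> levels [7 4 7 7 7]
Step 6: flows [0->1,2->1,3->1,4->1,3=4] -> levels [6 8 6 6 6]
  -> period-2 cycle (repeats step 4); tank 1 never drops to <=2
Tank 1 never reaches <=2 within 15 steps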